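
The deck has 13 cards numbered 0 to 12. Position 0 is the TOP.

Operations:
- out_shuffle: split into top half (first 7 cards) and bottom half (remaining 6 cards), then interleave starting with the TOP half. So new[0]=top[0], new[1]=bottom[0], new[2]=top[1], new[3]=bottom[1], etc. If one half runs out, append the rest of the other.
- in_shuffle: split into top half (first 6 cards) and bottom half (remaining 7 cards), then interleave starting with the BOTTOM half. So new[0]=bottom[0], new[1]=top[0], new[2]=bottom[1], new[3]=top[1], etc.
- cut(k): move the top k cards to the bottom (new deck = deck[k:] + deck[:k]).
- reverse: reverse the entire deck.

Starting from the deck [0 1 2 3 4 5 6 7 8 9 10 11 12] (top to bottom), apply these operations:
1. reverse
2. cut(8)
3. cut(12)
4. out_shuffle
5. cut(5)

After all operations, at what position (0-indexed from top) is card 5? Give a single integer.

Answer: 8

Derivation:
After op 1 (reverse): [12 11 10 9 8 7 6 5 4 3 2 1 0]
After op 2 (cut(8)): [4 3 2 1 0 12 11 10 9 8 7 6 5]
After op 3 (cut(12)): [5 4 3 2 1 0 12 11 10 9 8 7 6]
After op 4 (out_shuffle): [5 11 4 10 3 9 2 8 1 7 0 6 12]
After op 5 (cut(5)): [9 2 8 1 7 0 6 12 5 11 4 10 3]
Card 5 is at position 8.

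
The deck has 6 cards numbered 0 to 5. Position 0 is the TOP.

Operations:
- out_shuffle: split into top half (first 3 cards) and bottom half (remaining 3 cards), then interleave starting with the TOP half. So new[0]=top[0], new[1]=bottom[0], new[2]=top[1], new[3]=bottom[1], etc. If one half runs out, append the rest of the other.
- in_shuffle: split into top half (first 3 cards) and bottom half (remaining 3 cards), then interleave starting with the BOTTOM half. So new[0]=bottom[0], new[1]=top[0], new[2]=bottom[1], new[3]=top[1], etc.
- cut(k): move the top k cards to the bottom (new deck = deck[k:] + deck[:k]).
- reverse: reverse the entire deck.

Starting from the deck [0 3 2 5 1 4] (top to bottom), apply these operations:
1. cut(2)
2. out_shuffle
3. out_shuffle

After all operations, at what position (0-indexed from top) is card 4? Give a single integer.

Answer: 2

Derivation:
After op 1 (cut(2)): [2 5 1 4 0 3]
After op 2 (out_shuffle): [2 4 5 0 1 3]
After op 3 (out_shuffle): [2 0 4 1 5 3]
Card 4 is at position 2.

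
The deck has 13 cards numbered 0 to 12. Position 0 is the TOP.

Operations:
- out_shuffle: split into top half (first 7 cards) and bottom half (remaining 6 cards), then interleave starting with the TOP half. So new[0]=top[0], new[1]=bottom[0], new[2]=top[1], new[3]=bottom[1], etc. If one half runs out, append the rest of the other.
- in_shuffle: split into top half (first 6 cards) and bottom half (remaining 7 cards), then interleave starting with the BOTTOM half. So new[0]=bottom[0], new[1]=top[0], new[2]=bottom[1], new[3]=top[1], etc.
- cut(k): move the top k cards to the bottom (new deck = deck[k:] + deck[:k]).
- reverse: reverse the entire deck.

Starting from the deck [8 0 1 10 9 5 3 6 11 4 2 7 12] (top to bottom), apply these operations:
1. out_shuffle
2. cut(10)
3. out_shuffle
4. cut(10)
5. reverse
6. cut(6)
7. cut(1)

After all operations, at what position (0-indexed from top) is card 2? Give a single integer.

After op 1 (out_shuffle): [8 6 0 11 1 4 10 2 9 7 5 12 3]
After op 2 (cut(10)): [5 12 3 8 6 0 11 1 4 10 2 9 7]
After op 3 (out_shuffle): [5 1 12 4 3 10 8 2 6 9 0 7 11]
After op 4 (cut(10)): [0 7 11 5 1 12 4 3 10 8 2 6 9]
After op 5 (reverse): [9 6 2 8 10 3 4 12 1 5 11 7 0]
After op 6 (cut(6)): [4 12 1 5 11 7 0 9 6 2 8 10 3]
After op 7 (cut(1)): [12 1 5 11 7 0 9 6 2 8 10 3 4]
Card 2 is at position 8.

Answer: 8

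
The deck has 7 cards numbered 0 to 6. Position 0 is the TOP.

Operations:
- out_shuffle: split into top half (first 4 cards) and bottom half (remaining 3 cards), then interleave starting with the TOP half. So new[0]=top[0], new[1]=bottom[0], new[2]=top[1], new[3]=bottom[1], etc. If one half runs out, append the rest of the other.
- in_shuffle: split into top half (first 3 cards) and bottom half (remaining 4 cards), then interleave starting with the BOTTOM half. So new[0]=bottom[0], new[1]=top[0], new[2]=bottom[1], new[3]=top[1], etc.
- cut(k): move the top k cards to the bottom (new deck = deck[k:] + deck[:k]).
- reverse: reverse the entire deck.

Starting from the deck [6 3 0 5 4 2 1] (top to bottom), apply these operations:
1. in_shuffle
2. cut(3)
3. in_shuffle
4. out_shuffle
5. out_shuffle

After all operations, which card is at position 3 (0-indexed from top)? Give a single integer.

After op 1 (in_shuffle): [5 6 4 3 2 0 1]
After op 2 (cut(3)): [3 2 0 1 5 6 4]
After op 3 (in_shuffle): [1 3 5 2 6 0 4]
After op 4 (out_shuffle): [1 6 3 0 5 4 2]
After op 5 (out_shuffle): [1 5 6 4 3 2 0]
Position 3: card 4.

Answer: 4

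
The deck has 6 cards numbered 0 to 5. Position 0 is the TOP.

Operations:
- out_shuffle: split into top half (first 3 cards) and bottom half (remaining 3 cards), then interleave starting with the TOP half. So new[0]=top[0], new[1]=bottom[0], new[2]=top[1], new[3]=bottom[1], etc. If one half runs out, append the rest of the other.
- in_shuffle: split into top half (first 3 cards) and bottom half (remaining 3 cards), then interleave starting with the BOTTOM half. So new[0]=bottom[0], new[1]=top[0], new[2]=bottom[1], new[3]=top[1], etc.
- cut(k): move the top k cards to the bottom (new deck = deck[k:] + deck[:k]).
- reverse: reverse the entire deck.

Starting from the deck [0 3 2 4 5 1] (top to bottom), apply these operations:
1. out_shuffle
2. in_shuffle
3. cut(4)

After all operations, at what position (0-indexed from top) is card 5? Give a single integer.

After op 1 (out_shuffle): [0 4 3 5 2 1]
After op 2 (in_shuffle): [5 0 2 4 1 3]
After op 3 (cut(4)): [1 3 5 0 2 4]
Card 5 is at position 2.

Answer: 2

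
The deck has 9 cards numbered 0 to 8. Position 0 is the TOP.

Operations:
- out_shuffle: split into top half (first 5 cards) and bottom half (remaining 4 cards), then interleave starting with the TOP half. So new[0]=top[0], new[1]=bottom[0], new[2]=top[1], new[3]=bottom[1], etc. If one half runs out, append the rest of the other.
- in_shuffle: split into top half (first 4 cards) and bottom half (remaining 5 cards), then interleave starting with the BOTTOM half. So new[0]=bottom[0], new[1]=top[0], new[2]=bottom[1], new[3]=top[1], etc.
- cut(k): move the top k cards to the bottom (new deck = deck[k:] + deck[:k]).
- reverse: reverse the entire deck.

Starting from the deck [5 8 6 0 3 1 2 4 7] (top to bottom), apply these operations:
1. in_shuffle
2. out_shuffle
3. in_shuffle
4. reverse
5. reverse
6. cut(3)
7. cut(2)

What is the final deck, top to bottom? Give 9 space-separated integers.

After op 1 (in_shuffle): [3 5 1 8 2 6 4 0 7]
After op 2 (out_shuffle): [3 6 5 4 1 0 8 7 2]
After op 3 (in_shuffle): [1 3 0 6 8 5 7 4 2]
After op 4 (reverse): [2 4 7 5 8 6 0 3 1]
After op 5 (reverse): [1 3 0 6 8 5 7 4 2]
After op 6 (cut(3)): [6 8 5 7 4 2 1 3 0]
After op 7 (cut(2)): [5 7 4 2 1 3 0 6 8]

Answer: 5 7 4 2 1 3 0 6 8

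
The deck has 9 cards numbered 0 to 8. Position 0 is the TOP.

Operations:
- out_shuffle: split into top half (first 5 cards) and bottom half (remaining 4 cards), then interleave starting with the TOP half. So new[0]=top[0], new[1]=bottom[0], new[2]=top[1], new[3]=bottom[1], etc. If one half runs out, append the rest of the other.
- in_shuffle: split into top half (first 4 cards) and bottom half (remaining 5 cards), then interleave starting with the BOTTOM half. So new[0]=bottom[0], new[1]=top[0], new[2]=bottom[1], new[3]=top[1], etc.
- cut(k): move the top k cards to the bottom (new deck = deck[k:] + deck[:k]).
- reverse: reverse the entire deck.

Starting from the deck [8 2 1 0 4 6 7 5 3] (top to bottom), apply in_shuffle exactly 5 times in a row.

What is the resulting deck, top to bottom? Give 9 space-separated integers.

After op 1 (in_shuffle): [4 8 6 2 7 1 5 0 3]
After op 2 (in_shuffle): [7 4 1 8 5 6 0 2 3]
After op 3 (in_shuffle): [5 7 6 4 0 1 2 8 3]
After op 4 (in_shuffle): [0 5 1 7 2 6 8 4 3]
After op 5 (in_shuffle): [2 0 6 5 8 1 4 7 3]

Answer: 2 0 6 5 8 1 4 7 3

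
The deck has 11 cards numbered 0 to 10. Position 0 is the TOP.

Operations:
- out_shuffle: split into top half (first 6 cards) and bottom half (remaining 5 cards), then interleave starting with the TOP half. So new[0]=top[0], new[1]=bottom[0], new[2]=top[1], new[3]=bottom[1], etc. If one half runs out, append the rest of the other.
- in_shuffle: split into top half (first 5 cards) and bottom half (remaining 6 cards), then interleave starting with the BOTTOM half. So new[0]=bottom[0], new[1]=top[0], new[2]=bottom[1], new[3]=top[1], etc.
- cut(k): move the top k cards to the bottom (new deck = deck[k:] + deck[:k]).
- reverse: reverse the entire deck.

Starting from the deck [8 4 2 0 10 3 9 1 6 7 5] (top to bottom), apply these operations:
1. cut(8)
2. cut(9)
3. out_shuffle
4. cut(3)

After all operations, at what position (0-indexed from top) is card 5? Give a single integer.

After op 1 (cut(8)): [6 7 5 8 4 2 0 10 3 9 1]
After op 2 (cut(9)): [9 1 6 7 5 8 4 2 0 10 3]
After op 3 (out_shuffle): [9 4 1 2 6 0 7 10 5 3 8]
After op 4 (cut(3)): [2 6 0 7 10 5 3 8 9 4 1]
Card 5 is at position 5.

Answer: 5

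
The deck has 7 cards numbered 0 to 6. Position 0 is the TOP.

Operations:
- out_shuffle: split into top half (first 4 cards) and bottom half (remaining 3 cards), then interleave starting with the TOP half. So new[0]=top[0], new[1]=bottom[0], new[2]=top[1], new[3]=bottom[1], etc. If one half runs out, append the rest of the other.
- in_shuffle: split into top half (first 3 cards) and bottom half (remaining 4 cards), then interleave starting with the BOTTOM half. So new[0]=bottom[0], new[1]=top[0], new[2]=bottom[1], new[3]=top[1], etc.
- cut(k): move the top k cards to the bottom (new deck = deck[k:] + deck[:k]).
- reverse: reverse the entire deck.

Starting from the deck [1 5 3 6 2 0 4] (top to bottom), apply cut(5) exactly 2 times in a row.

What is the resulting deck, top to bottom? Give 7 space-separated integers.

After op 1 (cut(5)): [0 4 1 5 3 6 2]
After op 2 (cut(5)): [6 2 0 4 1 5 3]

Answer: 6 2 0 4 1 5 3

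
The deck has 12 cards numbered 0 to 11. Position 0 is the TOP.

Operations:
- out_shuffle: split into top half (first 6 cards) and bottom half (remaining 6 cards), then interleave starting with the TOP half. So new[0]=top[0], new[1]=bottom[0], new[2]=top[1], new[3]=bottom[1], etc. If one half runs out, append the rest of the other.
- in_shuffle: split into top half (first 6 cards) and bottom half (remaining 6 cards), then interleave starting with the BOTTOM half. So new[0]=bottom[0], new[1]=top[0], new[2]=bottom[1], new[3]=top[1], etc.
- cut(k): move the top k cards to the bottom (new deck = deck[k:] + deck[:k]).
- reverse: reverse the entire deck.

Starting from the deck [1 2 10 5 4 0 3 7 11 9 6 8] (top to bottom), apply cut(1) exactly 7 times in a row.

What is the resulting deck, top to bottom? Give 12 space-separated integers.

Answer: 7 11 9 6 8 1 2 10 5 4 0 3

Derivation:
After op 1 (cut(1)): [2 10 5 4 0 3 7 11 9 6 8 1]
After op 2 (cut(1)): [10 5 4 0 3 7 11 9 6 8 1 2]
After op 3 (cut(1)): [5 4 0 3 7 11 9 6 8 1 2 10]
After op 4 (cut(1)): [4 0 3 7 11 9 6 8 1 2 10 5]
After op 5 (cut(1)): [0 3 7 11 9 6 8 1 2 10 5 4]
After op 6 (cut(1)): [3 7 11 9 6 8 1 2 10 5 4 0]
After op 7 (cut(1)): [7 11 9 6 8 1 2 10 5 4 0 3]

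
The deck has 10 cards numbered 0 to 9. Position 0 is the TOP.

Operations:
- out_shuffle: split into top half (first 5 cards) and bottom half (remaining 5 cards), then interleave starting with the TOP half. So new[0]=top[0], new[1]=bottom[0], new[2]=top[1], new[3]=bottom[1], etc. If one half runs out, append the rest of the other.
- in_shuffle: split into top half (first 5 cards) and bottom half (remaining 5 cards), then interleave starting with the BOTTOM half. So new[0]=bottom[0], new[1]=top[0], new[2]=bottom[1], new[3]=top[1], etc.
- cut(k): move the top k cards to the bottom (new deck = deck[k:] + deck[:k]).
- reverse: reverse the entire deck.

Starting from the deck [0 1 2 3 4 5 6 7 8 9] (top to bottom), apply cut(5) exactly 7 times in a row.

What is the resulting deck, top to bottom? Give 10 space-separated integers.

Answer: 5 6 7 8 9 0 1 2 3 4

Derivation:
After op 1 (cut(5)): [5 6 7 8 9 0 1 2 3 4]
After op 2 (cut(5)): [0 1 2 3 4 5 6 7 8 9]
After op 3 (cut(5)): [5 6 7 8 9 0 1 2 3 4]
After op 4 (cut(5)): [0 1 2 3 4 5 6 7 8 9]
After op 5 (cut(5)): [5 6 7 8 9 0 1 2 3 4]
After op 6 (cut(5)): [0 1 2 3 4 5 6 7 8 9]
After op 7 (cut(5)): [5 6 7 8 9 0 1 2 3 4]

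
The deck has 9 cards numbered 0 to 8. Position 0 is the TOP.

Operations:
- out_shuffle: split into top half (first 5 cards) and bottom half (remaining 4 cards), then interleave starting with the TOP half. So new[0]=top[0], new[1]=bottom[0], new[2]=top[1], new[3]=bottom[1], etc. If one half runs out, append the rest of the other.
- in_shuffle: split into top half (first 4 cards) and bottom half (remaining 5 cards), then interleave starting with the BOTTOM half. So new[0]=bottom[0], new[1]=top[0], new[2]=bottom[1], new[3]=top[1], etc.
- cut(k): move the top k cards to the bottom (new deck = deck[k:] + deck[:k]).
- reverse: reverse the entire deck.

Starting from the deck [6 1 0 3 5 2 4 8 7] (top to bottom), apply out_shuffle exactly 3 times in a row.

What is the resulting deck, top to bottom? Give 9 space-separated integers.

Answer: 6 7 8 4 2 5 3 0 1

Derivation:
After op 1 (out_shuffle): [6 2 1 4 0 8 3 7 5]
After op 2 (out_shuffle): [6 8 2 3 1 7 4 5 0]
After op 3 (out_shuffle): [6 7 8 4 2 5 3 0 1]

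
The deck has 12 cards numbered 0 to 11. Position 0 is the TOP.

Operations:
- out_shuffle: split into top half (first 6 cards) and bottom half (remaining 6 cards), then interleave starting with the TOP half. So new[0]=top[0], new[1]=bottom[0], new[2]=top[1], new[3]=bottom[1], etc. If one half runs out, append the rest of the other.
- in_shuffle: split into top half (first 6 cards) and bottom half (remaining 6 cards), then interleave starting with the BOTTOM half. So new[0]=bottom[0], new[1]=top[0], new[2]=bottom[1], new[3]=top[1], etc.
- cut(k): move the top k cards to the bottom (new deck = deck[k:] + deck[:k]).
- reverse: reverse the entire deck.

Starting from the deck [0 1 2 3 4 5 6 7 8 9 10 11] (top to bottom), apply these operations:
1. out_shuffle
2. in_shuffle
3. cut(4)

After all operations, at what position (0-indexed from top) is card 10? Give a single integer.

After op 1 (out_shuffle): [0 6 1 7 2 8 3 9 4 10 5 11]
After op 2 (in_shuffle): [3 0 9 6 4 1 10 7 5 2 11 8]
After op 3 (cut(4)): [4 1 10 7 5 2 11 8 3 0 9 6]
Card 10 is at position 2.

Answer: 2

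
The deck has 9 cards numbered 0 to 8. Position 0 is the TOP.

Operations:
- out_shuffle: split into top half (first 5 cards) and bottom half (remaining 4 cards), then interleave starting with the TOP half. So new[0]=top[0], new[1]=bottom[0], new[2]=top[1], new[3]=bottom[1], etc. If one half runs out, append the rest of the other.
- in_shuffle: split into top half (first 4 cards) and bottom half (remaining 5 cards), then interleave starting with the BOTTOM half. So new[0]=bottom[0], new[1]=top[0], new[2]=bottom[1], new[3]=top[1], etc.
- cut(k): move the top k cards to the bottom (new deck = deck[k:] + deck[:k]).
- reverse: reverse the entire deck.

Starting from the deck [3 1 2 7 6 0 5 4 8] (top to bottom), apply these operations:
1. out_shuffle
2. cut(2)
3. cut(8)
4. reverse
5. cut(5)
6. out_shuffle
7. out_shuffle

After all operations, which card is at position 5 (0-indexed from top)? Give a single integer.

Answer: 4

Derivation:
After op 1 (out_shuffle): [3 0 1 5 2 4 7 8 6]
After op 2 (cut(2)): [1 5 2 4 7 8 6 3 0]
After op 3 (cut(8)): [0 1 5 2 4 7 8 6 3]
After op 4 (reverse): [3 6 8 7 4 2 5 1 0]
After op 5 (cut(5)): [2 5 1 0 3 6 8 7 4]
After op 6 (out_shuffle): [2 6 5 8 1 7 0 4 3]
After op 7 (out_shuffle): [2 7 6 0 5 4 8 3 1]
Position 5: card 4.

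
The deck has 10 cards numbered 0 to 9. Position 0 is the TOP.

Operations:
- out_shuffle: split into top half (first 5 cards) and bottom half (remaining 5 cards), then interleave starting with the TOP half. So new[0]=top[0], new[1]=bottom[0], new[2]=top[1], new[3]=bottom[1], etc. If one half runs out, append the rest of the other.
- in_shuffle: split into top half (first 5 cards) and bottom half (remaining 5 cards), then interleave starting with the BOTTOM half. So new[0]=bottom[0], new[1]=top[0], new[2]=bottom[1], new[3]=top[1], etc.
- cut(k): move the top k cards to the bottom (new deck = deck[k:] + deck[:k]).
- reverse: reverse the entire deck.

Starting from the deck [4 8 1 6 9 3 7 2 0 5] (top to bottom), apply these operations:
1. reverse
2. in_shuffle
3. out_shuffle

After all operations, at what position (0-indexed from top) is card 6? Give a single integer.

Answer: 4

Derivation:
After op 1 (reverse): [5 0 2 7 3 9 6 1 8 4]
After op 2 (in_shuffle): [9 5 6 0 1 2 8 7 4 3]
After op 3 (out_shuffle): [9 2 5 8 6 7 0 4 1 3]
Card 6 is at position 4.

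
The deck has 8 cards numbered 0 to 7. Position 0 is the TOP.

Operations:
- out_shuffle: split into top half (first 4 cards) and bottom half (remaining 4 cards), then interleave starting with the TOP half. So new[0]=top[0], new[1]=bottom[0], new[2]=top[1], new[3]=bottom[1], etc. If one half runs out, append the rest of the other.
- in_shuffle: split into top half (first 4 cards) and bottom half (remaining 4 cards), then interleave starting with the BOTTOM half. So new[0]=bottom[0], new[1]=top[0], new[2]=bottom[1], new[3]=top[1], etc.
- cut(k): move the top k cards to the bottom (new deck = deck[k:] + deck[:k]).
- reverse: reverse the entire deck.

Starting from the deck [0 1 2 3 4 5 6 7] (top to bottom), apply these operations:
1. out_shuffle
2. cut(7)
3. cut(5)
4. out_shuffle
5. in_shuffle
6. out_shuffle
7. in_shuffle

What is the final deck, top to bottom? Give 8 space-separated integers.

Answer: 1 3 5 7 0 2 4 6

Derivation:
After op 1 (out_shuffle): [0 4 1 5 2 6 3 7]
After op 2 (cut(7)): [7 0 4 1 5 2 6 3]
After op 3 (cut(5)): [2 6 3 7 0 4 1 5]
After op 4 (out_shuffle): [2 0 6 4 3 1 7 5]
After op 5 (in_shuffle): [3 2 1 0 7 6 5 4]
After op 6 (out_shuffle): [3 7 2 6 1 5 0 4]
After op 7 (in_shuffle): [1 3 5 7 0 2 4 6]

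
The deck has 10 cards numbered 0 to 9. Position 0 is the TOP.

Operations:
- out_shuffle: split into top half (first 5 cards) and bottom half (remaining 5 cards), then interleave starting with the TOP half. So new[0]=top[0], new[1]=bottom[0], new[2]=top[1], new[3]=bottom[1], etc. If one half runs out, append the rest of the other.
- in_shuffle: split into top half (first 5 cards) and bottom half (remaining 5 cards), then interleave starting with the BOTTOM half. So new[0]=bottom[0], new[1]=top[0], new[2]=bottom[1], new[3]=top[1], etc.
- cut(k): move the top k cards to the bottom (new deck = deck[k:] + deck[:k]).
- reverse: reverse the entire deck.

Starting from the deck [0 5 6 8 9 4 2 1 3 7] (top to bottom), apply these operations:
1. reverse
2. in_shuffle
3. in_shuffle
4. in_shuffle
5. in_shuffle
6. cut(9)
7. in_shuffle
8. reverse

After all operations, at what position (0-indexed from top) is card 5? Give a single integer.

Answer: 6

Derivation:
After op 1 (reverse): [7 3 1 2 4 9 8 6 5 0]
After op 2 (in_shuffle): [9 7 8 3 6 1 5 2 0 4]
After op 3 (in_shuffle): [1 9 5 7 2 8 0 3 4 6]
After op 4 (in_shuffle): [8 1 0 9 3 5 4 7 6 2]
After op 5 (in_shuffle): [5 8 4 1 7 0 6 9 2 3]
After op 6 (cut(9)): [3 5 8 4 1 7 0 6 9 2]
After op 7 (in_shuffle): [7 3 0 5 6 8 9 4 2 1]
After op 8 (reverse): [1 2 4 9 8 6 5 0 3 7]
Card 5 is at position 6.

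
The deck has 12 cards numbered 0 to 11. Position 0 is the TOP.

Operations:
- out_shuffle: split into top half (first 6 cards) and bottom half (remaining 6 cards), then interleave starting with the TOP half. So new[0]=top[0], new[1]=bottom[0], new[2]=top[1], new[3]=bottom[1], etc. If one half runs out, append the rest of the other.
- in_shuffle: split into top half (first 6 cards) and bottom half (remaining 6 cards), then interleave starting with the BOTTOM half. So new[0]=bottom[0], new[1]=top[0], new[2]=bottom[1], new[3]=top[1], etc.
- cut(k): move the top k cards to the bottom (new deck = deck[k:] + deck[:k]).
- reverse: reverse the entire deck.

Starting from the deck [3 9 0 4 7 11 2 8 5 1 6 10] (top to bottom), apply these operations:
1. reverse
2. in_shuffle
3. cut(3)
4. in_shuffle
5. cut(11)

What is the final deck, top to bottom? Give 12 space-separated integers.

After op 1 (reverse): [10 6 1 5 8 2 11 7 4 0 9 3]
After op 2 (in_shuffle): [11 10 7 6 4 1 0 5 9 8 3 2]
After op 3 (cut(3)): [6 4 1 0 5 9 8 3 2 11 10 7]
After op 4 (in_shuffle): [8 6 3 4 2 1 11 0 10 5 7 9]
After op 5 (cut(11)): [9 8 6 3 4 2 1 11 0 10 5 7]

Answer: 9 8 6 3 4 2 1 11 0 10 5 7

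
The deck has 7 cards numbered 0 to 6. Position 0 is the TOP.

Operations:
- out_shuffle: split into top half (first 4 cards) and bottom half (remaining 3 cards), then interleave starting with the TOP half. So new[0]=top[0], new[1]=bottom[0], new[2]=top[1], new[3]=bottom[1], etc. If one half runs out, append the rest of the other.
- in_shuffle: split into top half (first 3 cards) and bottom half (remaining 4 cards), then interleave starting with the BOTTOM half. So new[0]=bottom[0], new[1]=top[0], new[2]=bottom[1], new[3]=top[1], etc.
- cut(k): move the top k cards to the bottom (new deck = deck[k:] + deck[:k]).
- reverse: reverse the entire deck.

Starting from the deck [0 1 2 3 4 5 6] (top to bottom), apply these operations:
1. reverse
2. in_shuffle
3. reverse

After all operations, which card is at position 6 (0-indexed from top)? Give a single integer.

After op 1 (reverse): [6 5 4 3 2 1 0]
After op 2 (in_shuffle): [3 6 2 5 1 4 0]
After op 3 (reverse): [0 4 1 5 2 6 3]
Position 6: card 3.

Answer: 3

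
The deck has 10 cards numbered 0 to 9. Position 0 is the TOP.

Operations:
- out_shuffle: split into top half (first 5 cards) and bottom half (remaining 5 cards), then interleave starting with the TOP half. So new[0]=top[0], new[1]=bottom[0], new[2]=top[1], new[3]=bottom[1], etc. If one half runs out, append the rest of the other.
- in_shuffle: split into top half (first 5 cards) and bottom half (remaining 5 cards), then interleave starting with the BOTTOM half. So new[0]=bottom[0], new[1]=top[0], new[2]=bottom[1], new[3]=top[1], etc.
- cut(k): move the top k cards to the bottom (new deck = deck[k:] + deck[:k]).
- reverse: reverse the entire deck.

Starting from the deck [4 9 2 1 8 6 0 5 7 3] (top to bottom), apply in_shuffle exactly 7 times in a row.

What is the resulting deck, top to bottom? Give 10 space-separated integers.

Answer: 5 8 9 3 0 1 4 7 6 2

Derivation:
After op 1 (in_shuffle): [6 4 0 9 5 2 7 1 3 8]
After op 2 (in_shuffle): [2 6 7 4 1 0 3 9 8 5]
After op 3 (in_shuffle): [0 2 3 6 9 7 8 4 5 1]
After op 4 (in_shuffle): [7 0 8 2 4 3 5 6 1 9]
After op 5 (in_shuffle): [3 7 5 0 6 8 1 2 9 4]
After op 6 (in_shuffle): [8 3 1 7 2 5 9 0 4 6]
After op 7 (in_shuffle): [5 8 9 3 0 1 4 7 6 2]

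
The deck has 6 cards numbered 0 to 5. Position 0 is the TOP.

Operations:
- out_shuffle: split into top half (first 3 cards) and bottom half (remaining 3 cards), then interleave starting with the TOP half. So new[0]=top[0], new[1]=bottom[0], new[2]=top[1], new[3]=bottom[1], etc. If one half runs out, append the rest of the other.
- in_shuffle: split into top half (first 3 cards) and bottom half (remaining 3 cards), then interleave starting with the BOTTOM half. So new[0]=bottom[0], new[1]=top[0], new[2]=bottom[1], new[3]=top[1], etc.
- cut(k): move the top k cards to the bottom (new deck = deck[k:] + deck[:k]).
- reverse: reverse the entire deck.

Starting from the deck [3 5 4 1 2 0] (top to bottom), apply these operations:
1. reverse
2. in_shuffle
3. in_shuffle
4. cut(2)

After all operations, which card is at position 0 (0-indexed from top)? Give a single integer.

After op 1 (reverse): [0 2 1 4 5 3]
After op 2 (in_shuffle): [4 0 5 2 3 1]
After op 3 (in_shuffle): [2 4 3 0 1 5]
After op 4 (cut(2)): [3 0 1 5 2 4]
Position 0: card 3.

Answer: 3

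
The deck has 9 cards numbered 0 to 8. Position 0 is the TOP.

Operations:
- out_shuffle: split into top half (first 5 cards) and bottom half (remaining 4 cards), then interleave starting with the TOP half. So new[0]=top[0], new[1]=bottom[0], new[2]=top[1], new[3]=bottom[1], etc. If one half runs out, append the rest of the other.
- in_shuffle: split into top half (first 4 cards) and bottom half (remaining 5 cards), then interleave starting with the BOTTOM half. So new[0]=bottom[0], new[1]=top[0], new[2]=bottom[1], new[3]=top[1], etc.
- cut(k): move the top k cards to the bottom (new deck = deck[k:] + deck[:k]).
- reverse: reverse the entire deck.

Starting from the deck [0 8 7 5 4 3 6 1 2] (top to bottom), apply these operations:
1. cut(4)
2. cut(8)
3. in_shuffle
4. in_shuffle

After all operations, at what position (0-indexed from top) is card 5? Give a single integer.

Answer: 3

Derivation:
After op 1 (cut(4)): [4 3 6 1 2 0 8 7 5]
After op 2 (cut(8)): [5 4 3 6 1 2 0 8 7]
After op 3 (in_shuffle): [1 5 2 4 0 3 8 6 7]
After op 4 (in_shuffle): [0 1 3 5 8 2 6 4 7]
Card 5 is at position 3.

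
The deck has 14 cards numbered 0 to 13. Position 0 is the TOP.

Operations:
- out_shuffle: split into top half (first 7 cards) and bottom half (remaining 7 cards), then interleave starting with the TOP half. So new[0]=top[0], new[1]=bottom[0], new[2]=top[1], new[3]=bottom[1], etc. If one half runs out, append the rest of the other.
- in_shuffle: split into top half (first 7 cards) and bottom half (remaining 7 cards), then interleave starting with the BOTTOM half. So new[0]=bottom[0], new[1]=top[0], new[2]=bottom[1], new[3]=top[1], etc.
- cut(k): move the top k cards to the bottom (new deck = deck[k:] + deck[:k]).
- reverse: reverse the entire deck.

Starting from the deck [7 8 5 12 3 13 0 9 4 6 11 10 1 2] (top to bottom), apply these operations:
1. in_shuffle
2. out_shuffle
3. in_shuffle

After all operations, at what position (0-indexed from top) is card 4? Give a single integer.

After op 1 (in_shuffle): [9 7 4 8 6 5 11 12 10 3 1 13 2 0]
After op 2 (out_shuffle): [9 12 7 10 4 3 8 1 6 13 5 2 11 0]
After op 3 (in_shuffle): [1 9 6 12 13 7 5 10 2 4 11 3 0 8]
Card 4 is at position 9.

Answer: 9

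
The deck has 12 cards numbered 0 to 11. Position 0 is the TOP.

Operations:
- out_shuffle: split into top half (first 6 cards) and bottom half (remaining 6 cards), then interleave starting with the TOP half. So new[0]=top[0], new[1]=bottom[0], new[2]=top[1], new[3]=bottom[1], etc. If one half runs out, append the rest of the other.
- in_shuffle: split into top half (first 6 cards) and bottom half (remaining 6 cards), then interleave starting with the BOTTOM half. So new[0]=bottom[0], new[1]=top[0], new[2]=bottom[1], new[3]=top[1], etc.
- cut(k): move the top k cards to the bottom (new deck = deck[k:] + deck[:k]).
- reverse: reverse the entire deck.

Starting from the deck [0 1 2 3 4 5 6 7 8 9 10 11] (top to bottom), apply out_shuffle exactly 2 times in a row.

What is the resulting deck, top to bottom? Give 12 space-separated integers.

Answer: 0 3 6 9 1 4 7 10 2 5 8 11

Derivation:
After op 1 (out_shuffle): [0 6 1 7 2 8 3 9 4 10 5 11]
After op 2 (out_shuffle): [0 3 6 9 1 4 7 10 2 5 8 11]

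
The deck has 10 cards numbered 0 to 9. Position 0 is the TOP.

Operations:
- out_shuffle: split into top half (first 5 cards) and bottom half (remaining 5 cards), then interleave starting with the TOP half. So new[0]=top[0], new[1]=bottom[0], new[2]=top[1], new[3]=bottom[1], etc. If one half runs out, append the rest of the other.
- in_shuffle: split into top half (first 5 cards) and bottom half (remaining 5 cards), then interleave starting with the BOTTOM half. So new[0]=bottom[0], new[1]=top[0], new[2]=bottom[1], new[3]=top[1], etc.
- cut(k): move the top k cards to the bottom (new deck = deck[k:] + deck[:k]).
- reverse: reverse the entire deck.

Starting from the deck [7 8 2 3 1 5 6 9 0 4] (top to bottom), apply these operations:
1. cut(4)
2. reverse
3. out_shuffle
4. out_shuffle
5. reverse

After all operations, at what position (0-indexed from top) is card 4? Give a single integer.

After op 1 (cut(4)): [1 5 6 9 0 4 7 8 2 3]
After op 2 (reverse): [3 2 8 7 4 0 9 6 5 1]
After op 3 (out_shuffle): [3 0 2 9 8 6 7 5 4 1]
After op 4 (out_shuffle): [3 6 0 7 2 5 9 4 8 1]
After op 5 (reverse): [1 8 4 9 5 2 7 0 6 3]
Card 4 is at position 2.

Answer: 2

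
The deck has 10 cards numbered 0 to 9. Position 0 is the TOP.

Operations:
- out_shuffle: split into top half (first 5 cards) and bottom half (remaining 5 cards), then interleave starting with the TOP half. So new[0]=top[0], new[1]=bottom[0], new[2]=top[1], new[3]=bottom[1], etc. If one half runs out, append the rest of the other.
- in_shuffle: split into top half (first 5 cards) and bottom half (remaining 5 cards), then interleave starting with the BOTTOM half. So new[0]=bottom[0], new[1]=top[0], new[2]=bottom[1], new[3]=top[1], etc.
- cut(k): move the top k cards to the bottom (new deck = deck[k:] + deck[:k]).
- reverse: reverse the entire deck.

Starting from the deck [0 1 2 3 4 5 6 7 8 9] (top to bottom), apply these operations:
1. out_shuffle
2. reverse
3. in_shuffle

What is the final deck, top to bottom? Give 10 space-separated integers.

After op 1 (out_shuffle): [0 5 1 6 2 7 3 8 4 9]
After op 2 (reverse): [9 4 8 3 7 2 6 1 5 0]
After op 3 (in_shuffle): [2 9 6 4 1 8 5 3 0 7]

Answer: 2 9 6 4 1 8 5 3 0 7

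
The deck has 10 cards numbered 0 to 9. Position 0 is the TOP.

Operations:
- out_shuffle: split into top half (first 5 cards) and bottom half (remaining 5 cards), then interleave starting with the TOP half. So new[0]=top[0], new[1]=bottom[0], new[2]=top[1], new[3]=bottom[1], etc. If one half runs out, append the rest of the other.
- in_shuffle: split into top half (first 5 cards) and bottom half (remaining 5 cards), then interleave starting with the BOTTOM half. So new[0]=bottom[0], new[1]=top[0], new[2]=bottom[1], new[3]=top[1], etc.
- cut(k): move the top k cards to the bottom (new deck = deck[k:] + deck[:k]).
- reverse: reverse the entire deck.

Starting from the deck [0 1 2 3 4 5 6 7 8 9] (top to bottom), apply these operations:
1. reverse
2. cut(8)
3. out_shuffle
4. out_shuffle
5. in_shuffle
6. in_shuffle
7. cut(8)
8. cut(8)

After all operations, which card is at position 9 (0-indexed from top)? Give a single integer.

Answer: 5

Derivation:
After op 1 (reverse): [9 8 7 6 5 4 3 2 1 0]
After op 2 (cut(8)): [1 0 9 8 7 6 5 4 3 2]
After op 3 (out_shuffle): [1 6 0 5 9 4 8 3 7 2]
After op 4 (out_shuffle): [1 4 6 8 0 3 5 7 9 2]
After op 5 (in_shuffle): [3 1 5 4 7 6 9 8 2 0]
After op 6 (in_shuffle): [6 3 9 1 8 5 2 4 0 7]
After op 7 (cut(8)): [0 7 6 3 9 1 8 5 2 4]
After op 8 (cut(8)): [2 4 0 7 6 3 9 1 8 5]
Position 9: card 5.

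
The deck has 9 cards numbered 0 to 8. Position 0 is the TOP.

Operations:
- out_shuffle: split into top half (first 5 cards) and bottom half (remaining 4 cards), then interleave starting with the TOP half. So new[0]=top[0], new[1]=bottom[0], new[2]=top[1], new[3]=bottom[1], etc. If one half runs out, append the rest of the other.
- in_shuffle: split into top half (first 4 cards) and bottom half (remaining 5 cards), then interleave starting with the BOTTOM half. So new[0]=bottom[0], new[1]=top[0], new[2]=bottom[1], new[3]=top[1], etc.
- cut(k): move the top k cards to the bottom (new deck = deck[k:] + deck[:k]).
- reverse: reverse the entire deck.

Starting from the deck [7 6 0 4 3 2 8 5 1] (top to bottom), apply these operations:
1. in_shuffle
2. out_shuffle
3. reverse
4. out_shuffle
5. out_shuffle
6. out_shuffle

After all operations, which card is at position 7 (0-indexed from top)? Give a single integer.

Answer: 6

Derivation:
After op 1 (in_shuffle): [3 7 2 6 8 0 5 4 1]
After op 2 (out_shuffle): [3 0 7 5 2 4 6 1 8]
After op 3 (reverse): [8 1 6 4 2 5 7 0 3]
After op 4 (out_shuffle): [8 5 1 7 6 0 4 3 2]
After op 5 (out_shuffle): [8 0 5 4 1 3 7 2 6]
After op 6 (out_shuffle): [8 3 0 7 5 2 4 6 1]
Position 7: card 6.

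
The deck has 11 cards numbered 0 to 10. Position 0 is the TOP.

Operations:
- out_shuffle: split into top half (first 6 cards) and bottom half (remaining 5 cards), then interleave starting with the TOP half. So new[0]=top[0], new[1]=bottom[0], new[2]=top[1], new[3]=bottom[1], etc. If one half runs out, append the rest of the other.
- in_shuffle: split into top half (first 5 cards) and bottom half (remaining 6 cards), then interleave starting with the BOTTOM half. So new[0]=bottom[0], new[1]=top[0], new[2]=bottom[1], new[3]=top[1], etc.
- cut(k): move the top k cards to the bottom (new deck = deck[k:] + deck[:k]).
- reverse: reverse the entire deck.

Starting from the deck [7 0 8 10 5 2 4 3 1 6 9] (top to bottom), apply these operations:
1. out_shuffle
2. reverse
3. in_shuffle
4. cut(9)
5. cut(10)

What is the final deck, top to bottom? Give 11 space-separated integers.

After op 1 (out_shuffle): [7 4 0 3 8 1 10 6 5 9 2]
After op 2 (reverse): [2 9 5 6 10 1 8 3 0 4 7]
After op 3 (in_shuffle): [1 2 8 9 3 5 0 6 4 10 7]
After op 4 (cut(9)): [10 7 1 2 8 9 3 5 0 6 4]
After op 5 (cut(10)): [4 10 7 1 2 8 9 3 5 0 6]

Answer: 4 10 7 1 2 8 9 3 5 0 6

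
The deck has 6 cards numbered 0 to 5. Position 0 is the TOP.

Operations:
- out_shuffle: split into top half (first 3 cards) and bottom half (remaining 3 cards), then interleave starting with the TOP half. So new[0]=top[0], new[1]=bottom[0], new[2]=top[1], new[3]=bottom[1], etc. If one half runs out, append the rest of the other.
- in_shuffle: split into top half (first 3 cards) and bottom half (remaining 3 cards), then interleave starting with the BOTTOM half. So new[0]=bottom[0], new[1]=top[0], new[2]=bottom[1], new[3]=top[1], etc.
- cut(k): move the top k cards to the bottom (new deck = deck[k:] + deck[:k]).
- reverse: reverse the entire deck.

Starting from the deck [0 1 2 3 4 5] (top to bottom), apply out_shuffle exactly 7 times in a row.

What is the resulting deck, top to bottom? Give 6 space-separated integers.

Answer: 0 2 4 1 3 5

Derivation:
After op 1 (out_shuffle): [0 3 1 4 2 5]
After op 2 (out_shuffle): [0 4 3 2 1 5]
After op 3 (out_shuffle): [0 2 4 1 3 5]
After op 4 (out_shuffle): [0 1 2 3 4 5]
After op 5 (out_shuffle): [0 3 1 4 2 5]
After op 6 (out_shuffle): [0 4 3 2 1 5]
After op 7 (out_shuffle): [0 2 4 1 3 5]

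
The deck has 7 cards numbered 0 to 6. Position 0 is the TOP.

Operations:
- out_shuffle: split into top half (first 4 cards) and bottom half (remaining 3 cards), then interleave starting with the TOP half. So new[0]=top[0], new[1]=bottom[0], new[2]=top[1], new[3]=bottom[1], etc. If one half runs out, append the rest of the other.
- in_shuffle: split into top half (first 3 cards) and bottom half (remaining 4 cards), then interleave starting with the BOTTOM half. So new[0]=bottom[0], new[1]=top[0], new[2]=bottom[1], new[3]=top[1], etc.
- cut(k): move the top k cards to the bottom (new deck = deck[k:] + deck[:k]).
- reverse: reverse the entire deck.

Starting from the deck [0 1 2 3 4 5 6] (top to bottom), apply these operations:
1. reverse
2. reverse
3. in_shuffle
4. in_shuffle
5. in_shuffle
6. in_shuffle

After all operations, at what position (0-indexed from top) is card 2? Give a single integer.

Answer: 5

Derivation:
After op 1 (reverse): [6 5 4 3 2 1 0]
After op 2 (reverse): [0 1 2 3 4 5 6]
After op 3 (in_shuffle): [3 0 4 1 5 2 6]
After op 4 (in_shuffle): [1 3 5 0 2 4 6]
After op 5 (in_shuffle): [0 1 2 3 4 5 6]
After op 6 (in_shuffle): [3 0 4 1 5 2 6]
Card 2 is at position 5.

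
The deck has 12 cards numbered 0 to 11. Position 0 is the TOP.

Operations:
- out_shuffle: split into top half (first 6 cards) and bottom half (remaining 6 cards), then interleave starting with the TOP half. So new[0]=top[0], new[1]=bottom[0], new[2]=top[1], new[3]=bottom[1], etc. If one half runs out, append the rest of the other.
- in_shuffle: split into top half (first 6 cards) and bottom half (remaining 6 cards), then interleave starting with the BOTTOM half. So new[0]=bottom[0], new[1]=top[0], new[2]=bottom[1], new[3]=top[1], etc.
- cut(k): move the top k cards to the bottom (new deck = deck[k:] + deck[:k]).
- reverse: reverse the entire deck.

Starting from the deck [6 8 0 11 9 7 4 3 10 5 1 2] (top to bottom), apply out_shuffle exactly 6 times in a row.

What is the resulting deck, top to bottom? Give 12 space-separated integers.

After op 1 (out_shuffle): [6 4 8 3 0 10 11 5 9 1 7 2]
After op 2 (out_shuffle): [6 11 4 5 8 9 3 1 0 7 10 2]
After op 3 (out_shuffle): [6 3 11 1 4 0 5 7 8 10 9 2]
After op 4 (out_shuffle): [6 5 3 7 11 8 1 10 4 9 0 2]
After op 5 (out_shuffle): [6 1 5 10 3 4 7 9 11 0 8 2]
After op 6 (out_shuffle): [6 7 1 9 5 11 10 0 3 8 4 2]

Answer: 6 7 1 9 5 11 10 0 3 8 4 2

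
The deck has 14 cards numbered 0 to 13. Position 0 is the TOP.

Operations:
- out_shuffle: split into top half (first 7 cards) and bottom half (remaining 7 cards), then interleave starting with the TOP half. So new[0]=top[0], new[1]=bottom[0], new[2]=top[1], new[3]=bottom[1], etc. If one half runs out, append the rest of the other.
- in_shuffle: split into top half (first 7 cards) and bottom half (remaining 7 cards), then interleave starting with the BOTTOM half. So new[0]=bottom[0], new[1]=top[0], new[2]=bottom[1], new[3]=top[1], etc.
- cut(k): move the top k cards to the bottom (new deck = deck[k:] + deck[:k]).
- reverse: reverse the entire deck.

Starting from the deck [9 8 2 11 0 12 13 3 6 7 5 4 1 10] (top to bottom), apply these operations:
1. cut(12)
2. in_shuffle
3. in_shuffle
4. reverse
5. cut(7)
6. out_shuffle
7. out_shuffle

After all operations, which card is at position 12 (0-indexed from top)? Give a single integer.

After op 1 (cut(12)): [1 10 9 8 2 11 0 12 13 3 6 7 5 4]
After op 2 (in_shuffle): [12 1 13 10 3 9 6 8 7 2 5 11 4 0]
After op 3 (in_shuffle): [8 12 7 1 2 13 5 10 11 3 4 9 0 6]
After op 4 (reverse): [6 0 9 4 3 11 10 5 13 2 1 7 12 8]
After op 5 (cut(7)): [5 13 2 1 7 12 8 6 0 9 4 3 11 10]
After op 6 (out_shuffle): [5 6 13 0 2 9 1 4 7 3 12 11 8 10]
After op 7 (out_shuffle): [5 4 6 7 13 3 0 12 2 11 9 8 1 10]
Position 12: card 1.

Answer: 1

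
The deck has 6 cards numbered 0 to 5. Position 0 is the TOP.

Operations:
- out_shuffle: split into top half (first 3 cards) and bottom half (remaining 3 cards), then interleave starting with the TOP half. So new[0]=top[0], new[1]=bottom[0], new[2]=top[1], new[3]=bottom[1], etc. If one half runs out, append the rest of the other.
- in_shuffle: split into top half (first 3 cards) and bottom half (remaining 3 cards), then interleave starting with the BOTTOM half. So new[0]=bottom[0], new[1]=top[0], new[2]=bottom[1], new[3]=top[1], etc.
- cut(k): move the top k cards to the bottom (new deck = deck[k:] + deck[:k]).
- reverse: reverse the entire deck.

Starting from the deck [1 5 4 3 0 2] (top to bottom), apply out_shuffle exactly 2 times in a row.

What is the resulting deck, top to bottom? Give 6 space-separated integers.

After op 1 (out_shuffle): [1 3 5 0 4 2]
After op 2 (out_shuffle): [1 0 3 4 5 2]

Answer: 1 0 3 4 5 2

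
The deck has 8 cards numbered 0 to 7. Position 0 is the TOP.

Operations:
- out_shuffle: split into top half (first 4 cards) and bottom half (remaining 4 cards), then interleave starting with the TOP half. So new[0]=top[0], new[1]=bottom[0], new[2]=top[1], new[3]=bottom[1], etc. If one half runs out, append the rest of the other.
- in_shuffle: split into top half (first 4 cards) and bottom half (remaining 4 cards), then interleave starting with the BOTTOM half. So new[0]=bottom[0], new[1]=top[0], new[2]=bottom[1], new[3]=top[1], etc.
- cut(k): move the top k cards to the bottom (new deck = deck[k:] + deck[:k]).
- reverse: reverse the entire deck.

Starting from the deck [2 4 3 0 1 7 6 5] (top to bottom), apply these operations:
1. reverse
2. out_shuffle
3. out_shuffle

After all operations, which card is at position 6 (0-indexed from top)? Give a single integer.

After op 1 (reverse): [5 6 7 1 0 3 4 2]
After op 2 (out_shuffle): [5 0 6 3 7 4 1 2]
After op 3 (out_shuffle): [5 7 0 4 6 1 3 2]
Position 6: card 3.

Answer: 3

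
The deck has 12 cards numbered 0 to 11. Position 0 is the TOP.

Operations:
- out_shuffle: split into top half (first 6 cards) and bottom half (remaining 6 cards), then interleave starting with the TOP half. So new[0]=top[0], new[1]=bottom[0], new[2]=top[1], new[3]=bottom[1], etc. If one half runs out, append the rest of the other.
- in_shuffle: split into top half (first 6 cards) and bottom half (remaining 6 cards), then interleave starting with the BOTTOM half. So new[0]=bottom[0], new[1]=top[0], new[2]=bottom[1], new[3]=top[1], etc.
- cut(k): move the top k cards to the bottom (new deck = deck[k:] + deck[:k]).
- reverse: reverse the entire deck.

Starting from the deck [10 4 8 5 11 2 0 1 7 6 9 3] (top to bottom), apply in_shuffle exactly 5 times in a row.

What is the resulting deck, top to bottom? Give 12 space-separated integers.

After op 1 (in_shuffle): [0 10 1 4 7 8 6 5 9 11 3 2]
After op 2 (in_shuffle): [6 0 5 10 9 1 11 4 3 7 2 8]
After op 3 (in_shuffle): [11 6 4 0 3 5 7 10 2 9 8 1]
After op 4 (in_shuffle): [7 11 10 6 2 4 9 0 8 3 1 5]
After op 5 (in_shuffle): [9 7 0 11 8 10 3 6 1 2 5 4]

Answer: 9 7 0 11 8 10 3 6 1 2 5 4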